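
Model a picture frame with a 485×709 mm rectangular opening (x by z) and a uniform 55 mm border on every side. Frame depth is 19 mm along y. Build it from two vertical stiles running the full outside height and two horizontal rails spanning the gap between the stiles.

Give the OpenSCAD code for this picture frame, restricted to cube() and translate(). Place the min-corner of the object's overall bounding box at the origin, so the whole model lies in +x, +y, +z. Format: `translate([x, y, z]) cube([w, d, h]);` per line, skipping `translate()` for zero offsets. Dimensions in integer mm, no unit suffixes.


cube([55, 19, 819]);
translate([540, 0, 0]) cube([55, 19, 819]);
translate([55, 0, 0]) cube([485, 19, 55]);
translate([55, 0, 764]) cube([485, 19, 55]);


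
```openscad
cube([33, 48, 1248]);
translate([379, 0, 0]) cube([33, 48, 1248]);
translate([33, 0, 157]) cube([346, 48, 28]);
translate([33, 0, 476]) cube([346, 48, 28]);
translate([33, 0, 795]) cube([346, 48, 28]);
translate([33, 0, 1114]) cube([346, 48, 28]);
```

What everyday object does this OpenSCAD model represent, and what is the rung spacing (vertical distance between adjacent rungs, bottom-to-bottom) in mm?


A ladder. The rung spacing is 319 mm.

Two tall 33×48 posts with 4 short bars between them — a ladder. Adjacent rungs sit at z = 157 and z = 476, so the spacing is 476 − 157 = 319 mm.


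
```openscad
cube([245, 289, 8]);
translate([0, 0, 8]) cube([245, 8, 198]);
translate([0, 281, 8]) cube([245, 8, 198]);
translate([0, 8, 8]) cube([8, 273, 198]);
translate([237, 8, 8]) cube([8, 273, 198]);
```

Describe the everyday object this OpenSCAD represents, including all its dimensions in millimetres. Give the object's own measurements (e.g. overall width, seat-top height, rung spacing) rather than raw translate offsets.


An open-topped rectangular box: outside dimensions 245×289×206 mm, with a uniform wall and base thickness of 8 mm. The base is a full 245×289 slab on the floor; four walls sit on top of the base. The front and back walls (the −y and +y sides) span the full width; the two side walls fit between them.


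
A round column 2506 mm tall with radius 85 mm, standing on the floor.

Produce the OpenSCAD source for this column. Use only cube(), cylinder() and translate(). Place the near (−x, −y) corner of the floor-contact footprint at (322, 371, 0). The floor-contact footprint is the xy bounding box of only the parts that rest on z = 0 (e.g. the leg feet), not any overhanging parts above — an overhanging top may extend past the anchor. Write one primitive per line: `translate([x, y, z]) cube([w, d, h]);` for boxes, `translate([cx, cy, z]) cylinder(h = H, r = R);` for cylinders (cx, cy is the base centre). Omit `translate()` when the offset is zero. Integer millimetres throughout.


translate([407, 456, 0]) cylinder(h = 2506, r = 85);


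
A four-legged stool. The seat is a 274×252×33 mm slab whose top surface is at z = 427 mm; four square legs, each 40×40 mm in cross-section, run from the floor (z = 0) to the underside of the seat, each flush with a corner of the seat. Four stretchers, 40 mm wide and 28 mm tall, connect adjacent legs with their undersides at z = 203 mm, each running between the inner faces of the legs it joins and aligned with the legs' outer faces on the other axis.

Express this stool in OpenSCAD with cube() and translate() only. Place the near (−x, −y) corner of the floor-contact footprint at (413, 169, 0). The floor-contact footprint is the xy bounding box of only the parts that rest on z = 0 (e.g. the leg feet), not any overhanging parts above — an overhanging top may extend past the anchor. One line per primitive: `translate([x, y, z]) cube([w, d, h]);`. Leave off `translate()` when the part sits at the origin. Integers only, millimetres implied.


translate([413, 169, 394]) cube([274, 252, 33]);
translate([413, 169, 0]) cube([40, 40, 394]);
translate([647, 169, 0]) cube([40, 40, 394]);
translate([413, 381, 0]) cube([40, 40, 394]);
translate([647, 381, 0]) cube([40, 40, 394]);
translate([453, 169, 203]) cube([194, 40, 28]);
translate([453, 381, 203]) cube([194, 40, 28]);
translate([413, 209, 203]) cube([40, 172, 28]);
translate([647, 209, 203]) cube([40, 172, 28]);


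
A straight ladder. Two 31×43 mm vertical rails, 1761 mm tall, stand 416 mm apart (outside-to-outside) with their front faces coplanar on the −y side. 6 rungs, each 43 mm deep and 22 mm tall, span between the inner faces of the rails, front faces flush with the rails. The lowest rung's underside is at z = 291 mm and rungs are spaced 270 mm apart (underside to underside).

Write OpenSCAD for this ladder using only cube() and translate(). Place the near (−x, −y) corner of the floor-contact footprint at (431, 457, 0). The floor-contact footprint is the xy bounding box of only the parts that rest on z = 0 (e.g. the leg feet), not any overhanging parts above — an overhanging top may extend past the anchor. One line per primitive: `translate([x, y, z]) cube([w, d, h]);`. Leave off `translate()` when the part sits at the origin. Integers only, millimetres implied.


translate([431, 457, 0]) cube([31, 43, 1761]);
translate([816, 457, 0]) cube([31, 43, 1761]);
translate([462, 457, 291]) cube([354, 43, 22]);
translate([462, 457, 561]) cube([354, 43, 22]);
translate([462, 457, 831]) cube([354, 43, 22]);
translate([462, 457, 1101]) cube([354, 43, 22]);
translate([462, 457, 1371]) cube([354, 43, 22]);
translate([462, 457, 1641]) cube([354, 43, 22]);


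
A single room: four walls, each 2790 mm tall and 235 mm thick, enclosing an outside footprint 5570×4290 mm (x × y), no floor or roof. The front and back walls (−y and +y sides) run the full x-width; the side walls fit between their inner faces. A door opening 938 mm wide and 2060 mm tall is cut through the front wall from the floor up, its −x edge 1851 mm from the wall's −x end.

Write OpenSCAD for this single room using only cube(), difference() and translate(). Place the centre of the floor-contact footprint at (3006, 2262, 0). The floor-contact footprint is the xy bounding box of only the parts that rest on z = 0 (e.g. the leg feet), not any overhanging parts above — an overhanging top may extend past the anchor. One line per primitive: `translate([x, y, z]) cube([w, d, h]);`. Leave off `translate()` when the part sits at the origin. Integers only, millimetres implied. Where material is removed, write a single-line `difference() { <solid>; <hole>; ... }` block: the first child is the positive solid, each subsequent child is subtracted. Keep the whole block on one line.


difference() { translate([221, 117, 0]) cube([5570, 235, 2790]); translate([2072, 117, 0]) cube([938, 235, 2060]); }
translate([221, 4172, 0]) cube([5570, 235, 2790]);
translate([221, 352, 0]) cube([235, 3820, 2790]);
translate([5556, 352, 0]) cube([235, 3820, 2790]);


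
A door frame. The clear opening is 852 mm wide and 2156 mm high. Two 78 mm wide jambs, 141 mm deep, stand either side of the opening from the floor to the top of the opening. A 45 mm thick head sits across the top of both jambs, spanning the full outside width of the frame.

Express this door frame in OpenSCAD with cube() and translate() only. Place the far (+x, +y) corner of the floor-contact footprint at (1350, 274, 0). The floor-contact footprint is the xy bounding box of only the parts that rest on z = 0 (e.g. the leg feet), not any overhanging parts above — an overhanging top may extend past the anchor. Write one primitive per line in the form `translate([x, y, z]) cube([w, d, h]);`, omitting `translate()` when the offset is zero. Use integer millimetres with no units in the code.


translate([342, 133, 0]) cube([78, 141, 2156]);
translate([1272, 133, 0]) cube([78, 141, 2156]);
translate([342, 133, 2156]) cube([1008, 141, 45]);


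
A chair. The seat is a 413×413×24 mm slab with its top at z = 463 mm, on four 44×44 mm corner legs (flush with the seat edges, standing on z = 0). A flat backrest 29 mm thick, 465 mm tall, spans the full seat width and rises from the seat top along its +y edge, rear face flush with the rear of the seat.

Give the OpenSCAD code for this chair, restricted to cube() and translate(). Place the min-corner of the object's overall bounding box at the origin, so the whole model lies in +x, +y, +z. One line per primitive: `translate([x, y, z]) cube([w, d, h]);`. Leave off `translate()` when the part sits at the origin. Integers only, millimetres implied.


translate([0, 0, 439]) cube([413, 413, 24]);
cube([44, 44, 439]);
translate([369, 0, 0]) cube([44, 44, 439]);
translate([0, 369, 0]) cube([44, 44, 439]);
translate([369, 369, 0]) cube([44, 44, 439]);
translate([0, 384, 463]) cube([413, 29, 465]);


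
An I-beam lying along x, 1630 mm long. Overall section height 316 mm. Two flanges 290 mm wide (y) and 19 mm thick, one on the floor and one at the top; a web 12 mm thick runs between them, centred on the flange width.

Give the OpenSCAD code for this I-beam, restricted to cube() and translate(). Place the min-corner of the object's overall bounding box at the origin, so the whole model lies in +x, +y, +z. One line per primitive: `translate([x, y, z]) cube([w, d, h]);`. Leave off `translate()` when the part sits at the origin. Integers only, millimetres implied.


cube([1630, 290, 19]);
translate([0, 139, 19]) cube([1630, 12, 278]);
translate([0, 0, 297]) cube([1630, 290, 19]);


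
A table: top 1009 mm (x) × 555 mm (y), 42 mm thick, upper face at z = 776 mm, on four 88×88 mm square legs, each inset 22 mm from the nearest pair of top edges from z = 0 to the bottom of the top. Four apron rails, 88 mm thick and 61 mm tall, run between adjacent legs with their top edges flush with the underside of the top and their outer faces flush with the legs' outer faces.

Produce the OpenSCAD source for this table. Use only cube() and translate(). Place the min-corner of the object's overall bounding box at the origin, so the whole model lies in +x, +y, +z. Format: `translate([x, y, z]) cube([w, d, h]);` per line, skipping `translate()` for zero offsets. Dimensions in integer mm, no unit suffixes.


translate([0, 0, 734]) cube([1009, 555, 42]);
translate([22, 22, 0]) cube([88, 88, 734]);
translate([899, 22, 0]) cube([88, 88, 734]);
translate([22, 445, 0]) cube([88, 88, 734]);
translate([899, 445, 0]) cube([88, 88, 734]);
translate([110, 22, 673]) cube([789, 88, 61]);
translate([110, 445, 673]) cube([789, 88, 61]);
translate([22, 110, 673]) cube([88, 335, 61]);
translate([899, 110, 673]) cube([88, 335, 61]);


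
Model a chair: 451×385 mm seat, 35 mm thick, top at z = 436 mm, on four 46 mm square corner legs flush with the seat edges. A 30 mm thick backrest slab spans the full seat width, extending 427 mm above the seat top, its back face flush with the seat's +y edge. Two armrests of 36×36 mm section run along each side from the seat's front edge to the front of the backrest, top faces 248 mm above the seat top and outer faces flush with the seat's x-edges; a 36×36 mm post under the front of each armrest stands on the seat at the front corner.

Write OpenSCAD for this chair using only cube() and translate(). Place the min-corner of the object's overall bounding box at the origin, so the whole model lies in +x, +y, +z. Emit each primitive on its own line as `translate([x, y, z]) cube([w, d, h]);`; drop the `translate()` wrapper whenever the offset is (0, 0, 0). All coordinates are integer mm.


// leg_h = 436 - 35 = 401
// arm post h = 248 - 36 = 212
translate([0, 0, 401]) cube([451, 385, 35]);
cube([46, 46, 401]);
translate([405, 0, 0]) cube([46, 46, 401]);
translate([0, 339, 0]) cube([46, 46, 401]);
translate([405, 339, 0]) cube([46, 46, 401]);
translate([0, 355, 436]) cube([451, 30, 427]);
translate([0, 0, 648]) cube([36, 355, 36]);
translate([415, 0, 648]) cube([36, 355, 36]);
translate([0, 0, 436]) cube([36, 36, 212]);
translate([415, 0, 436]) cube([36, 36, 212]);


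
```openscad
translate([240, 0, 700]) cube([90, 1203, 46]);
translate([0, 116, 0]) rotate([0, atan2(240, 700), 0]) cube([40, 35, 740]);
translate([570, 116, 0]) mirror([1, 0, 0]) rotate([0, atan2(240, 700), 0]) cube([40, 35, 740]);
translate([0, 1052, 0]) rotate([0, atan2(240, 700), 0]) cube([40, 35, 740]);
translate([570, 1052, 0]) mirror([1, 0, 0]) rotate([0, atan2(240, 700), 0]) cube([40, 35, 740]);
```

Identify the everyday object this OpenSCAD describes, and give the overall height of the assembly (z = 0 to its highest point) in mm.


A sawhorse. The overall height is 746 mm.

A beam across two mirrored pairs of raked legs — a sawhorse. The beam's underside is at z = 700 (matching the legs' vertical rise in atan2(240, 700)) and the beam is 46 mm tall, so its top is at 700 + 46 = 746 mm. The raked legs top out at the beam's underside, so that is the highest point.


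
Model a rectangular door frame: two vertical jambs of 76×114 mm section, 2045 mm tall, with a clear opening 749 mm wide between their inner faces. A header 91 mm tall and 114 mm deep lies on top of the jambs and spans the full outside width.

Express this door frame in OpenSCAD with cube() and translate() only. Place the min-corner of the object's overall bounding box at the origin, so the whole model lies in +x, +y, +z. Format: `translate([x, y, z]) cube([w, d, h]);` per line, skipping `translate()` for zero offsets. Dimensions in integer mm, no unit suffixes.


cube([76, 114, 2045]);
translate([825, 0, 0]) cube([76, 114, 2045]);
translate([0, 0, 2045]) cube([901, 114, 91]);


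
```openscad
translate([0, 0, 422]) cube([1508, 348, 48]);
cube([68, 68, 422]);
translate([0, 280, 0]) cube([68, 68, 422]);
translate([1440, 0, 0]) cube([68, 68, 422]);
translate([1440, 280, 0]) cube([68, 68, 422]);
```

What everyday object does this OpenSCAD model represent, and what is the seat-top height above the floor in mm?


A bench. The seat-top height is 470 mm.

A long slab on four corner posts — a bench. The slab sits at z = 422 with thickness 48, so the top is 422 + 48 = 470 mm.


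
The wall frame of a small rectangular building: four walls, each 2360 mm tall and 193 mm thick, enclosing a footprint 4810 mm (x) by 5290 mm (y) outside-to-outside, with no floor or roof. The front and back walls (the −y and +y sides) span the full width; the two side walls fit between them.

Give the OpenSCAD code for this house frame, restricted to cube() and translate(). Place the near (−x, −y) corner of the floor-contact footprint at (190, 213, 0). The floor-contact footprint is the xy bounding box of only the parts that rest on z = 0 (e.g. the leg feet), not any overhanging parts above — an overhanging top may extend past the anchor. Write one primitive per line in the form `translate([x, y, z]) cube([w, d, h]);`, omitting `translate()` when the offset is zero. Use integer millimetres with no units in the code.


translate([190, 213, 0]) cube([4810, 193, 2360]);
translate([190, 5310, 0]) cube([4810, 193, 2360]);
translate([190, 406, 0]) cube([193, 4904, 2360]);
translate([4807, 406, 0]) cube([193, 4904, 2360]);


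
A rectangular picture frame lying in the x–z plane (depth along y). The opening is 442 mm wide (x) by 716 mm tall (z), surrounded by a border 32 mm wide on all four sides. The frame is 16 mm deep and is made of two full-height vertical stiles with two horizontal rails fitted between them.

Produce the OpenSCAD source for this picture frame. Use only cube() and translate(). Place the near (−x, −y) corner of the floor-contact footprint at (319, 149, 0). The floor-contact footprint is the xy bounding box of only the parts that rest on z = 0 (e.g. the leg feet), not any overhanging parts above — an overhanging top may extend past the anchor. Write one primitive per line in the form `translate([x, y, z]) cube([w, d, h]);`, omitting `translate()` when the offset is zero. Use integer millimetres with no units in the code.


translate([319, 149, 0]) cube([32, 16, 780]);
translate([793, 149, 0]) cube([32, 16, 780]);
translate([351, 149, 0]) cube([442, 16, 32]);
translate([351, 149, 748]) cube([442, 16, 32]);


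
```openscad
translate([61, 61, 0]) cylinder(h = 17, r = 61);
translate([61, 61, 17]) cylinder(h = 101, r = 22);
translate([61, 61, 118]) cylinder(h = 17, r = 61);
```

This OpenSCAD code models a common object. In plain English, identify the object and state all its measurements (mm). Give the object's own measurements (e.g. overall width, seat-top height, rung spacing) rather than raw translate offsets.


A spool: two coaxial disc flanges of radius 61 mm and thickness 17 mm, joined by a core cylinder of radius 22 mm and height 101 mm. The lower flange rests on z = 0 and the three cylinders share a vertical axis.


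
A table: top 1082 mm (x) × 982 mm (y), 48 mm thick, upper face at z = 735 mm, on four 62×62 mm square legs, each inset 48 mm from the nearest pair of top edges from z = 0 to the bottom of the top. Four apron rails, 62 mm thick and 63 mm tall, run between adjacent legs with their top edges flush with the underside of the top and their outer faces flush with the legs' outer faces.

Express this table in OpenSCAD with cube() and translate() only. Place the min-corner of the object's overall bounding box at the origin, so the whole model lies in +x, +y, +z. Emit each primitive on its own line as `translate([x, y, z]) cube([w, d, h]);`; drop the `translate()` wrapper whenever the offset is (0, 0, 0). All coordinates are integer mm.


translate([0, 0, 687]) cube([1082, 982, 48]);
translate([48, 48, 0]) cube([62, 62, 687]);
translate([972, 48, 0]) cube([62, 62, 687]);
translate([48, 872, 0]) cube([62, 62, 687]);
translate([972, 872, 0]) cube([62, 62, 687]);
translate([110, 48, 624]) cube([862, 62, 63]);
translate([110, 872, 624]) cube([862, 62, 63]);
translate([48, 110, 624]) cube([62, 762, 63]);
translate([972, 110, 624]) cube([62, 762, 63]);


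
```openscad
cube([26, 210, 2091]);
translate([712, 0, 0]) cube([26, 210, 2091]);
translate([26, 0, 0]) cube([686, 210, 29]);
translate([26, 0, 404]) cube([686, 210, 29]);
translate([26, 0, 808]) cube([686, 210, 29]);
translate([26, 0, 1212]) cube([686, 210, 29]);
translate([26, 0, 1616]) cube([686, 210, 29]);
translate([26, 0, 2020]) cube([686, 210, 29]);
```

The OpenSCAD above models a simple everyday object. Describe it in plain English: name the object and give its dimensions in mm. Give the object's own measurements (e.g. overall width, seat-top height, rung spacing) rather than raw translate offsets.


An open bookshelf. Two side panels, each 26 mm thick, 210 mm deep and 2091 mm tall, stand 738 mm apart (outside-to-outside). Between them sit 6 shelves, each 29 mm thick and 210 mm deep, spanning the full gap between the sides. The bottom shelf rests on the floor (its underside at z = 0) and the clear gap between one shelf's top and the next shelf's underside is 375 mm.


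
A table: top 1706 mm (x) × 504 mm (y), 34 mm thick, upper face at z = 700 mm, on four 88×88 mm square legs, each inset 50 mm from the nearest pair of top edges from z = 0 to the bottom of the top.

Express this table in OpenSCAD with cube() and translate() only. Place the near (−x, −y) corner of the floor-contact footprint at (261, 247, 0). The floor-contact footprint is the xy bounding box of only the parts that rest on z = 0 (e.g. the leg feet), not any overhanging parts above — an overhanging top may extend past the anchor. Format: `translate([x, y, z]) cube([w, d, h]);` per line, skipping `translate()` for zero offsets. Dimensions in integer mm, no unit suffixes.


translate([211, 197, 666]) cube([1706, 504, 34]);
translate([261, 247, 0]) cube([88, 88, 666]);
translate([1779, 247, 0]) cube([88, 88, 666]);
translate([261, 563, 0]) cube([88, 88, 666]);
translate([1779, 563, 0]) cube([88, 88, 666]);


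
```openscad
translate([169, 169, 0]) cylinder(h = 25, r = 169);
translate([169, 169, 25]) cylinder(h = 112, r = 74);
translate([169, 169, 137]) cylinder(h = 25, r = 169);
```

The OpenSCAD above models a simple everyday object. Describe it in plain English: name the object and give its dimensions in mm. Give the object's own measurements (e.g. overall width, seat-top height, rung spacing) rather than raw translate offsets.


A spool: two coaxial disc flanges of radius 169 mm and thickness 25 mm, joined by a core cylinder of radius 74 mm and height 112 mm. The lower flange rests on z = 0 and the three cylinders share a vertical axis.


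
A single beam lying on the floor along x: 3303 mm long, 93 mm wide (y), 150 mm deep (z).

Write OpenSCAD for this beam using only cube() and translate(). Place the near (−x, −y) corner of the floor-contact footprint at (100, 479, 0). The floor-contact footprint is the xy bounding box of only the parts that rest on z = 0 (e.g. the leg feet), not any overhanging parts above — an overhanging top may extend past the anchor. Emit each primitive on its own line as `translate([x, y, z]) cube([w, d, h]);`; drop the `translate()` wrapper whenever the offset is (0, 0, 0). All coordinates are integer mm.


translate([100, 479, 0]) cube([3303, 93, 150]);


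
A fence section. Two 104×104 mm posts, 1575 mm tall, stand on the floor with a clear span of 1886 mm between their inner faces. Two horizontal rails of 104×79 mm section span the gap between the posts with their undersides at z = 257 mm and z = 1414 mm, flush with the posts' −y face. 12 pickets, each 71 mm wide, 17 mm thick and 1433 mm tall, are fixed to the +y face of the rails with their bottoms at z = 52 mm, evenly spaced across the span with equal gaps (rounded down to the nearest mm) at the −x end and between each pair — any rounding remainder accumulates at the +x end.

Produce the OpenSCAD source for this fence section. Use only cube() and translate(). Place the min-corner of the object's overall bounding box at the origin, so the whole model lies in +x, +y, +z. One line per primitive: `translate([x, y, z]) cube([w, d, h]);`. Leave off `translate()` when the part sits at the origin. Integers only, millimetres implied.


cube([104, 104, 1575]);
translate([1990, 0, 0]) cube([104, 104, 1575]);
translate([104, 0, 257]) cube([1886, 104, 79]);
translate([104, 0, 1414]) cube([1886, 104, 79]);
translate([183, 104, 52]) cube([71, 17, 1433]);
translate([333, 104, 52]) cube([71, 17, 1433]);
translate([483, 104, 52]) cube([71, 17, 1433]);
translate([633, 104, 52]) cube([71, 17, 1433]);
translate([783, 104, 52]) cube([71, 17, 1433]);
translate([933, 104, 52]) cube([71, 17, 1433]);
translate([1083, 104, 52]) cube([71, 17, 1433]);
translate([1233, 104, 52]) cube([71, 17, 1433]);
translate([1383, 104, 52]) cube([71, 17, 1433]);
translate([1533, 104, 52]) cube([71, 17, 1433]);
translate([1683, 104, 52]) cube([71, 17, 1433]);
translate([1833, 104, 52]) cube([71, 17, 1433]);


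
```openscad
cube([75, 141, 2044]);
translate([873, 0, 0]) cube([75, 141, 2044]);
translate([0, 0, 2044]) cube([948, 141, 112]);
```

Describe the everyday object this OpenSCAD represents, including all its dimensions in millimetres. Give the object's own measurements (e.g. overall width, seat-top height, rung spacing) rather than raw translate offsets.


A door frame. The clear opening is 798 mm wide and 2044 mm high. Two 75 mm wide jambs, 141 mm deep, stand either side of the opening from the floor to the top of the opening. A 112 mm thick head sits across the top of both jambs, spanning the full outside width of the frame.


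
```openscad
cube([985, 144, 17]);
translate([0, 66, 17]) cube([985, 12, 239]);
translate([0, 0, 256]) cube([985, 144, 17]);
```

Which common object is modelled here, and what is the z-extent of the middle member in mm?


An I-beam. The web height is 239 mm.

Two wide flanges with a thin centred web — an I-beam. Overall 273 mm minus two 17 mm flanges gives a web of 273 − 2·17 = 239 mm.


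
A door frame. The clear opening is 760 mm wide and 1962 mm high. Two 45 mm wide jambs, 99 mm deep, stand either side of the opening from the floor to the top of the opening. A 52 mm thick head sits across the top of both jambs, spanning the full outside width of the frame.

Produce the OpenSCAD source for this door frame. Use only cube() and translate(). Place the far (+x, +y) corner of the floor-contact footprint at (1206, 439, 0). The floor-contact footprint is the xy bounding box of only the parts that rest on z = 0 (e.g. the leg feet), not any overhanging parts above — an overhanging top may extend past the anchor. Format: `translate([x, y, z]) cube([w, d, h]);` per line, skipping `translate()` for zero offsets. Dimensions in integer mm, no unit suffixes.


translate([356, 340, 0]) cube([45, 99, 1962]);
translate([1161, 340, 0]) cube([45, 99, 1962]);
translate([356, 340, 1962]) cube([850, 99, 52]);


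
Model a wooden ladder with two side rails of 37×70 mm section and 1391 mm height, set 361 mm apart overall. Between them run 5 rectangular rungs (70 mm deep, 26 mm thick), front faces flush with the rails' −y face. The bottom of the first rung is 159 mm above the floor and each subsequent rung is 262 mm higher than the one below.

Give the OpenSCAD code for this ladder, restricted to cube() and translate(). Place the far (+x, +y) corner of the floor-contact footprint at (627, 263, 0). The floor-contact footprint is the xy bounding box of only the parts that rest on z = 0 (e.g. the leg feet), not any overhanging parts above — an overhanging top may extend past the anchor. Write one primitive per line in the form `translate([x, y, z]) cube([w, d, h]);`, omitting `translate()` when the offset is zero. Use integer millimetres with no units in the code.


translate([266, 193, 0]) cube([37, 70, 1391]);
translate([590, 193, 0]) cube([37, 70, 1391]);
translate([303, 193, 159]) cube([287, 70, 26]);
translate([303, 193, 421]) cube([287, 70, 26]);
translate([303, 193, 683]) cube([287, 70, 26]);
translate([303, 193, 945]) cube([287, 70, 26]);
translate([303, 193, 1207]) cube([287, 70, 26]);


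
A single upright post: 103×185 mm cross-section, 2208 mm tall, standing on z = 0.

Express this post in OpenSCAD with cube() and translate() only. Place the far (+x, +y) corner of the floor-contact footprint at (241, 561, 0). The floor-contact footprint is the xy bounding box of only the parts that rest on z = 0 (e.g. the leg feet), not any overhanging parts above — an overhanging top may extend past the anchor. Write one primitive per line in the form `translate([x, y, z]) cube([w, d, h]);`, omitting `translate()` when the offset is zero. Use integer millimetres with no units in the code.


translate([138, 376, 0]) cube([103, 185, 2208]);


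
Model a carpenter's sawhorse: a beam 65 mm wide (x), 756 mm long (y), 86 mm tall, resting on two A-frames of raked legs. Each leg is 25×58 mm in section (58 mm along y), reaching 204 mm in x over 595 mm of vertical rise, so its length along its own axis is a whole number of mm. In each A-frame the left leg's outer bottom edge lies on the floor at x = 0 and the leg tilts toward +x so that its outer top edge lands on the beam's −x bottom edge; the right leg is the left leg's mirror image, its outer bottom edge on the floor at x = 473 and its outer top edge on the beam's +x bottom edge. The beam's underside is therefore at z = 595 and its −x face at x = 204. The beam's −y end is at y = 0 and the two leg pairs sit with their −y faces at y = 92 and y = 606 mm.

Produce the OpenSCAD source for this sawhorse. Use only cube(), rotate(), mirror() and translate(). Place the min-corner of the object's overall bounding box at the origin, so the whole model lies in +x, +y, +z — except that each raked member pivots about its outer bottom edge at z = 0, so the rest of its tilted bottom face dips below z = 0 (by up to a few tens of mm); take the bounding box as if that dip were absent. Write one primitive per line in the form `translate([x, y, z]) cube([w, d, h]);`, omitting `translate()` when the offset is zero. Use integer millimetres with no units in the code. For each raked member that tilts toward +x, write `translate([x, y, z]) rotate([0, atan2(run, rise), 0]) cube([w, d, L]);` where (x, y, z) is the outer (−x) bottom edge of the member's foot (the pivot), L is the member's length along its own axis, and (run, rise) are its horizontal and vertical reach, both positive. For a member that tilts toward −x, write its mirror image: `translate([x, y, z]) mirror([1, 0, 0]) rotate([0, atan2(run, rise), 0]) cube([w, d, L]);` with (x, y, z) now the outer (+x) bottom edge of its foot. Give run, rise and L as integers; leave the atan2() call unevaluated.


translate([204, 0, 595]) cube([65, 756, 86]);
translate([0, 92, 0]) rotate([0, atan2(204, 595), 0]) cube([25, 58, 629]);
translate([473, 92, 0]) mirror([1, 0, 0]) rotate([0, atan2(204, 595), 0]) cube([25, 58, 629]);
translate([0, 606, 0]) rotate([0, atan2(204, 595), 0]) cube([25, 58, 629]);
translate([473, 606, 0]) mirror([1, 0, 0]) rotate([0, atan2(204, 595), 0]) cube([25, 58, 629]);


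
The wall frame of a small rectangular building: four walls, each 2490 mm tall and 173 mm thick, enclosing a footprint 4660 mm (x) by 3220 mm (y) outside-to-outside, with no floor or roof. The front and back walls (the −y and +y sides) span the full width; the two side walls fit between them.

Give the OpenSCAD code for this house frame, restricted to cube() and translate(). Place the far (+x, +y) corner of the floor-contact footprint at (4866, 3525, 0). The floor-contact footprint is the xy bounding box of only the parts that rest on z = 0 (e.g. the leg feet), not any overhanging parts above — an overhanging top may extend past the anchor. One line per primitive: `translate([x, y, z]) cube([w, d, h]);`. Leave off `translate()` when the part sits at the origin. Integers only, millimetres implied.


translate([206, 305, 0]) cube([4660, 173, 2490]);
translate([206, 3352, 0]) cube([4660, 173, 2490]);
translate([206, 478, 0]) cube([173, 2874, 2490]);
translate([4693, 478, 0]) cube([173, 2874, 2490]);


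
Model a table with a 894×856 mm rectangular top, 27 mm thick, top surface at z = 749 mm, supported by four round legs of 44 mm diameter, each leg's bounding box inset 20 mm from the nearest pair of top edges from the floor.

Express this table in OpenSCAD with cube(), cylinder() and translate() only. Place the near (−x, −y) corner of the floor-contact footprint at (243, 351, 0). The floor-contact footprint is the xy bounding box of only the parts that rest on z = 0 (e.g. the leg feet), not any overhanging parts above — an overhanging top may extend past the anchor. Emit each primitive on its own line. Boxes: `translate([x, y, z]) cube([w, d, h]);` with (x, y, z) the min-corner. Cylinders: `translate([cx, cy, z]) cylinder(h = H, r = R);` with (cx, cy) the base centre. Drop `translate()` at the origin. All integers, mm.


// leg_h = 749 - 27 = 722
translate([223, 331, 722]) cube([894, 856, 27]);
translate([265, 373, 0]) cylinder(h = 722, r = 22);
translate([1075, 373, 0]) cylinder(h = 722, r = 22);
translate([265, 1145, 0]) cylinder(h = 722, r = 22);
translate([1075, 1145, 0]) cylinder(h = 722, r = 22);


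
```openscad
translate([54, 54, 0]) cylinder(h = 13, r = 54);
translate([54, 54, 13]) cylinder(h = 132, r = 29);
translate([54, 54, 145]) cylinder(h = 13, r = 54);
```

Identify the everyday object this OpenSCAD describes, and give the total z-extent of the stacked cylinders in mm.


A spool. The overall height is 158 mm.

Three coaxial cylinders, large–small–large — a spool. Two 13 mm flanges and a 132 mm core give 13 + 132 + 13 = 158 mm.


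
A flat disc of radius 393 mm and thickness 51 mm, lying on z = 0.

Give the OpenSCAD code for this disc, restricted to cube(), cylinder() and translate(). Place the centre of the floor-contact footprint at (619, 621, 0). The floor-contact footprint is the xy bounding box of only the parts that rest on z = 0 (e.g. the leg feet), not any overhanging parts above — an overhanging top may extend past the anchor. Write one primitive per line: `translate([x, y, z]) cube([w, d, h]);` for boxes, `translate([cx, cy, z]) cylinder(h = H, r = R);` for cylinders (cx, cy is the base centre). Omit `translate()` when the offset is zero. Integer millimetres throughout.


translate([619, 621, 0]) cylinder(h = 51, r = 393);


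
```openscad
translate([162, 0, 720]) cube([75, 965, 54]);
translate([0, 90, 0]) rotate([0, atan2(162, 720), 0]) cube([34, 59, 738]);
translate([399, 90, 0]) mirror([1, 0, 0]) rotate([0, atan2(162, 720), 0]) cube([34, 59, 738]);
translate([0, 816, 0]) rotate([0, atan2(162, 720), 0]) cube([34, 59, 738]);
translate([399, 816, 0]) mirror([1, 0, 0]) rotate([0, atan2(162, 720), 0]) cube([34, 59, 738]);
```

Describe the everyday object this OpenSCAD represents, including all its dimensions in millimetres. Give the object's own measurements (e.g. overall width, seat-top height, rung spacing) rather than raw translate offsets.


A sawhorse. A 75×965×54 mm beam (x, y, z) sits on two A-frame leg pairs. Each pair is two raked legs of 34×59 mm section (59 mm along y) splaying symmetrically in x. Each leg rises 720 mm vertically over 162 mm of horizontal reach and is 738 mm long along its own axis. Every leg's outer bottom edge rests on the floor and its outer top edge meets a bottom edge of the beam — the left legs (tilting toward +x) meet the beam's −x bottom edge, the right legs (their mirror images, tilting toward −x) meet its +x bottom edge — so the leg tops tuck under the beam, the beam's underside is 720 mm above the floor, and the feet are 399 mm apart outside-to-outside with the beam centred between them. The two leg pairs are set in 90 mm from either end of the beam.


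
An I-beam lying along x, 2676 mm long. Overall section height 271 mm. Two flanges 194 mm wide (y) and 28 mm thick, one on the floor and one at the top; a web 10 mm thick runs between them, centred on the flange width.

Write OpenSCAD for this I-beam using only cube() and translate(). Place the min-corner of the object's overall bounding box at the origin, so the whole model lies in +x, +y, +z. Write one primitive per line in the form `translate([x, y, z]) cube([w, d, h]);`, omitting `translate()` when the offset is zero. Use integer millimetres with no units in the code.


cube([2676, 194, 28]);
translate([0, 92, 28]) cube([2676, 10, 215]);
translate([0, 0, 243]) cube([2676, 194, 28]);


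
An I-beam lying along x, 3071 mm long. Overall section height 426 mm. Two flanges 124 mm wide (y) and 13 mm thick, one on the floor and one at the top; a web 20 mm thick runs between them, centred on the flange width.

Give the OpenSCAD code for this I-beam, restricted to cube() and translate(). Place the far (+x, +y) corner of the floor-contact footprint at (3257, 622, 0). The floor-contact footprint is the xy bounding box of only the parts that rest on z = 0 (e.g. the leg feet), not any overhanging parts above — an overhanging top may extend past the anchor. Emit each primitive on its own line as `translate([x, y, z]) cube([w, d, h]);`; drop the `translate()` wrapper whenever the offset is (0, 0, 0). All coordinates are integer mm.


translate([186, 498, 0]) cube([3071, 124, 13]);
translate([186, 550, 13]) cube([3071, 20, 400]);
translate([186, 498, 413]) cube([3071, 124, 13]);


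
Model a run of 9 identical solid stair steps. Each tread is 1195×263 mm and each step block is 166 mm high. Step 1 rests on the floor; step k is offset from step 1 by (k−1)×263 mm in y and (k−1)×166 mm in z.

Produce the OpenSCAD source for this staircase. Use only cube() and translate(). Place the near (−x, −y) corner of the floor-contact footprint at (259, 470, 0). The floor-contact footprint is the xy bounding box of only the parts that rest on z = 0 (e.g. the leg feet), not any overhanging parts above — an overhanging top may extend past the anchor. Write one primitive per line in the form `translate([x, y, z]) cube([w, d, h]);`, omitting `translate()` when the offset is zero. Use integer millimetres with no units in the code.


translate([259, 470, 0]) cube([1195, 263, 166]);
translate([259, 733, 166]) cube([1195, 263, 166]);
translate([259, 996, 332]) cube([1195, 263, 166]);
translate([259, 1259, 498]) cube([1195, 263, 166]);
translate([259, 1522, 664]) cube([1195, 263, 166]);
translate([259, 1785, 830]) cube([1195, 263, 166]);
translate([259, 2048, 996]) cube([1195, 263, 166]);
translate([259, 2311, 1162]) cube([1195, 263, 166]);
translate([259, 2574, 1328]) cube([1195, 263, 166]);


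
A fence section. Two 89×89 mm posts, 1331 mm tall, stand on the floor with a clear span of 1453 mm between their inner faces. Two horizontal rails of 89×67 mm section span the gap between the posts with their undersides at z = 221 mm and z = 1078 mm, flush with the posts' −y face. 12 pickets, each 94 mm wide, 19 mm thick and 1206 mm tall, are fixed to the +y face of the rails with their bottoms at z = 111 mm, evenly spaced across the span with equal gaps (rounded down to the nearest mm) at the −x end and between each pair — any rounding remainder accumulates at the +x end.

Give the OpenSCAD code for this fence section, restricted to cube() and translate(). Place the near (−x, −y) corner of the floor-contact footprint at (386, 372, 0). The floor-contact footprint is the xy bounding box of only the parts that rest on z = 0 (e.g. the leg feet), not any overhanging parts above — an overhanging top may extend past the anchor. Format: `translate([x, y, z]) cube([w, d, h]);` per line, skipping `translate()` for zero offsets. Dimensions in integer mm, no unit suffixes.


translate([386, 372, 0]) cube([89, 89, 1331]);
translate([1928, 372, 0]) cube([89, 89, 1331]);
translate([475, 372, 221]) cube([1453, 89, 67]);
translate([475, 372, 1078]) cube([1453, 89, 67]);
translate([500, 461, 111]) cube([94, 19, 1206]);
translate([619, 461, 111]) cube([94, 19, 1206]);
translate([738, 461, 111]) cube([94, 19, 1206]);
translate([857, 461, 111]) cube([94, 19, 1206]);
translate([976, 461, 111]) cube([94, 19, 1206]);
translate([1095, 461, 111]) cube([94, 19, 1206]);
translate([1214, 461, 111]) cube([94, 19, 1206]);
translate([1333, 461, 111]) cube([94, 19, 1206]);
translate([1452, 461, 111]) cube([94, 19, 1206]);
translate([1571, 461, 111]) cube([94, 19, 1206]);
translate([1690, 461, 111]) cube([94, 19, 1206]);
translate([1809, 461, 111]) cube([94, 19, 1206]);


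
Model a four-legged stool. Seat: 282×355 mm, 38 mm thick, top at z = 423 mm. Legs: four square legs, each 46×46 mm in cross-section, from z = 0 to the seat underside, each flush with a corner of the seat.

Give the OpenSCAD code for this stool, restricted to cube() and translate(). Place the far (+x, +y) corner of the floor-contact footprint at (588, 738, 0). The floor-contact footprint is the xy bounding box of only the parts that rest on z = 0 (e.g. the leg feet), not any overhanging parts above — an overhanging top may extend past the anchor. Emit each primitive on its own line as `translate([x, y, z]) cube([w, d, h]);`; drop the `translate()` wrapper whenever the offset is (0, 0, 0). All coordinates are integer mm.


translate([306, 383, 385]) cube([282, 355, 38]);
translate([306, 383, 0]) cube([46, 46, 385]);
translate([542, 383, 0]) cube([46, 46, 385]);
translate([306, 692, 0]) cube([46, 46, 385]);
translate([542, 692, 0]) cube([46, 46, 385]);


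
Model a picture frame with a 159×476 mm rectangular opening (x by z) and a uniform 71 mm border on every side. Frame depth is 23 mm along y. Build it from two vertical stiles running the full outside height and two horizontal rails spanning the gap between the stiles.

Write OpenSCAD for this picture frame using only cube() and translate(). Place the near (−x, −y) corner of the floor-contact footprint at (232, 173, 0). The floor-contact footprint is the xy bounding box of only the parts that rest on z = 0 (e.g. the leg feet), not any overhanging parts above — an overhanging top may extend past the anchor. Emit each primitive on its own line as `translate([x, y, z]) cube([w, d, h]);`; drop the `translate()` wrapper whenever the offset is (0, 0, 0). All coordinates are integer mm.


translate([232, 173, 0]) cube([71, 23, 618]);
translate([462, 173, 0]) cube([71, 23, 618]);
translate([303, 173, 0]) cube([159, 23, 71]);
translate([303, 173, 547]) cube([159, 23, 71]);
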